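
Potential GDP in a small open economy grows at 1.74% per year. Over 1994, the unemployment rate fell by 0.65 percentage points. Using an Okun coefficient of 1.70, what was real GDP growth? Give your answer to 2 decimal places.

Growth-rate Okun's law: g_Y = g_Y* - β × Δu.
g_Y = 1.74 - 1.70 × (-0.65) = 1.74 + 1.105 = 2.845%, i.e. 2.85% to 2 d.p.

2.85%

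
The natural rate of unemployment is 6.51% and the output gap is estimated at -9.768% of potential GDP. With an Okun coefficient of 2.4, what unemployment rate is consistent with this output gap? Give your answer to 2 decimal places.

From Okun's law, u - u* = -(output gap)/β = -(-9.768)/2.4 = 4.07 points.
So u = 6.51 + 4.07 = 10.58%.

10.58%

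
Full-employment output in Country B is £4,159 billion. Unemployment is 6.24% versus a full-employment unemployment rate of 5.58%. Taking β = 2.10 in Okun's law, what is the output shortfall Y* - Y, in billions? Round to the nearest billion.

£58 billion

Output gap = -2.10 × (6.24 - 5.58) = -2.1 × 0.66 = -1.386%.
Actual GDP ≈ 4159 × 0.98614 ≈ 4101 billion, so the shortfall is 4159 - 4101 = 58 billion.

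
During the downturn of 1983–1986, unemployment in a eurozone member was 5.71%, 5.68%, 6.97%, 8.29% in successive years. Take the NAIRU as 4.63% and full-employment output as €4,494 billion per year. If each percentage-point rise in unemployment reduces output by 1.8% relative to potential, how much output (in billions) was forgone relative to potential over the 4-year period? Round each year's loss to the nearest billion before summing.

€657 billion

Year 1983: gap = -1.8 × (5.71 - 4.63) = -1.944%, loss ≈ 4494 × 1.944/100 ≈ 87.
Year 1984: gap = -1.8 × (5.68 - 4.63) = -1.89%, loss ≈ 4494 × 1.89/100 ≈ 85.
Year 1985: gap = -1.8 × (6.97 - 4.63) = -4.212%, loss ≈ 4494 × 4.212/100 ≈ 189.
Year 1986: gap = -1.8 × (8.29 - 4.63) = -6.588%, loss ≈ 4494 × 6.588/100 ≈ 296.
Total lost output = 87 + 85 + 189 + 296 = 657 billion.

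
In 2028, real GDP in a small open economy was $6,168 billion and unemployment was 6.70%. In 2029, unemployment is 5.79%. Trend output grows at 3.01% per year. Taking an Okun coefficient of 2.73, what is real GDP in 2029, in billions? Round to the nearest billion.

Δu = 5.79 - 6.7 = -0.91 points.
Okun's law (growth form): g_Y = g_Y* - β × Δu = 3.01 - 2.73 × (-0.91) = 3.01 + 2.4843 = 5.4943%.
Real GDP in the next year = 6168 × (1 + 5.4943/100) = 6168 × 1.054943 ≈ 6507 billion.

$6,507 billion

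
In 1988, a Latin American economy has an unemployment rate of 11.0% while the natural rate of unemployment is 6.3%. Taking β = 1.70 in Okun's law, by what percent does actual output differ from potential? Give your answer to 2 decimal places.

The unemployment gap is 11 - 6.3 = 4.7 percentage points.
Okun's law gives an output gap of -1.7 × 4.7 = -7.99%, i.e. 7.99% below potential.

-7.99%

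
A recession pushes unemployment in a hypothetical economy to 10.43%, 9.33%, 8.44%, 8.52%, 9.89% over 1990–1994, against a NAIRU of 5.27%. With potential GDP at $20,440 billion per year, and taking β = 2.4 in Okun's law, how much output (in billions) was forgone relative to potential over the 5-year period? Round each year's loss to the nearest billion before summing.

Year 1990: gap = -2.4 × (10.43 - 5.27) = -12.384%, loss ≈ 20440 × 12.384/100 ≈ 2531.
Year 1991: gap = -2.4 × (9.33 - 5.27) = -9.744%, loss ≈ 20440 × 9.744/100 ≈ 1992.
Year 1992: gap = -2.4 × (8.44 - 5.27) = -7.608%, loss ≈ 20440 × 7.608/100 ≈ 1555.
Year 1993: gap = -2.4 × (8.52 - 5.27) = -7.8%, loss ≈ 20440 × 7.8/100 ≈ 1594.
Year 1994: gap = -2.4 × (9.89 - 5.27) = -11.088%, loss ≈ 20440 × 11.088/100 ≈ 2266.
Total lost output = 2531 + 1992 + 1555 + 1594 + 2266 = 9938 billion.

$9,938 billion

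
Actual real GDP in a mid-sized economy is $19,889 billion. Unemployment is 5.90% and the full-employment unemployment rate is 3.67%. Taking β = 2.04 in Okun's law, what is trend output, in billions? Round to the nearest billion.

$20,837 billion

Unemployment gap = 5.9 - 3.67 = 2.23 points, so output gap = -2.04 × 2.23 = -4.5492%.
Since Y = Y* × (1 + gap/100), Y* = 19889/0.954508 ≈ 20837 billion.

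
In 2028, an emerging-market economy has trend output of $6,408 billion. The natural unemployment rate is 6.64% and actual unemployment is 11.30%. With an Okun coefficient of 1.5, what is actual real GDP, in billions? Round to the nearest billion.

Unemployment gap = 11.3 - 6.64 = 4.66 points, so the output gap is -1.5 × 4.66 = -6.99%.
Actual GDP = 6408 × (1 - 6.99/100) = 6408 × 0.9301 ≈ 5960 billion.

$5,960 billion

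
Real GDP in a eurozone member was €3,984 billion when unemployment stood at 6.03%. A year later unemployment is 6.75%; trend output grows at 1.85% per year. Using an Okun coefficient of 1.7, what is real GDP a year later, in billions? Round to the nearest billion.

€4,009 billion

Δu = 6.75 - 6.03 = 0.72 points.
Okun's law (growth form): g_Y = g_Y* - β × Δu = 1.85 - 1.7 × (0.72) = 1.85 - 1.224 = 0.626%.
Real GDP in the next year = 3984 × (1 + 0.626/100) = 3984 × 1.00626 ≈ 4009 billion.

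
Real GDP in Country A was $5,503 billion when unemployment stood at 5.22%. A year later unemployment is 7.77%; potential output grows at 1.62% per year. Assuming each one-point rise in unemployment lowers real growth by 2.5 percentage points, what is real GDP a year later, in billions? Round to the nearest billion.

$5,241 billion

Δu = 7.77 - 5.22 = 2.55 points.
Okun's law (growth form): g_Y = g_Y* - β × Δu = 1.62 - 2.5 × (2.55) = 1.62 - 6.375 = -4.755%.
Real GDP in the next year = 5503 × (1 - 4.755/100) = 5503 × 0.95245 ≈ 5241 billion.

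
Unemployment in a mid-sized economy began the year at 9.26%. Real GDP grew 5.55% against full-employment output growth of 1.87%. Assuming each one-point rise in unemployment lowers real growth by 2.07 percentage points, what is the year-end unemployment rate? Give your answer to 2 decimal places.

Growth-rate Okun's law: g_Y = g_Y* - β × Δu, so Δu = (g_Y* - g_Y)/β.
Δu = (1.87 - 5.55)/2.07 = -3.68/2.07 = -1.78 percentage points.
Year-end unemployment = 9.26 - 1.78 = 7.48%.

7.48%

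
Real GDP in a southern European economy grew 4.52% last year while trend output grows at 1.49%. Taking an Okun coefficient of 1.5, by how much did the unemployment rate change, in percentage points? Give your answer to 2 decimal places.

-2.02 percentage points

Growth-rate Okun's law: g_Y = g_Y* - β × Δu, so Δu = (g_Y* - g_Y)/β.
Δu = (1.49 - 4.52)/1.5 = -3.03/1.5 = -2.02 percentage points.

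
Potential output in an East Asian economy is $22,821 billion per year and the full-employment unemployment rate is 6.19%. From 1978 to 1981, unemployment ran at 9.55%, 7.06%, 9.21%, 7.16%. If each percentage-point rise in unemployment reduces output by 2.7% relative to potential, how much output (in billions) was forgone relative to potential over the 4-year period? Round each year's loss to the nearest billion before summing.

Year 1978: gap = -2.7 × (9.55 - 6.19) = -9.072%, loss ≈ 22821 × 9.072/100 ≈ 2070.
Year 1979: gap = -2.7 × (7.06 - 6.19) = -2.349%, loss ≈ 22821 × 2.349/100 ≈ 536.
Year 1980: gap = -2.7 × (9.21 - 6.19) = -8.154%, loss ≈ 22821 × 8.154/100 ≈ 1861.
Year 1981: gap = -2.7 × (7.16 - 6.19) = -2.619%, loss ≈ 22821 × 2.619/100 ≈ 598.
Total lost output = 2070 + 536 + 1861 + 598 = 5065 billion.

$5,065 billion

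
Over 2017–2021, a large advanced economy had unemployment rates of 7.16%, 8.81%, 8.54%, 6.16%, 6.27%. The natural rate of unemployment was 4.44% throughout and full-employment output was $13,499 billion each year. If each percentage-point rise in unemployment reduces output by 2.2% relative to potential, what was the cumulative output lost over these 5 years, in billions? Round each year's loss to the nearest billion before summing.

Year 2017: gap = -2.2 × (7.16 - 4.44) = -5.984%, loss ≈ 13499 × 5.984/100 ≈ 808.
Year 2018: gap = -2.2 × (8.81 - 4.44) = -9.614%, loss ≈ 13499 × 9.614/100 ≈ 1298.
Year 2019: gap = -2.2 × (8.54 - 4.44) = -9.02%, loss ≈ 13499 × 9.02/100 ≈ 1218.
Year 2020: gap = -2.2 × (6.16 - 4.44) = -3.784%, loss ≈ 13499 × 3.784/100 ≈ 511.
Year 2021: gap = -2.2 × (6.27 - 4.44) = -4.026%, loss ≈ 13499 × 4.026/100 ≈ 543.
Total lost output = 808 + 1298 + 1218 + 511 + 543 = 4378 billion.

$4,378 billion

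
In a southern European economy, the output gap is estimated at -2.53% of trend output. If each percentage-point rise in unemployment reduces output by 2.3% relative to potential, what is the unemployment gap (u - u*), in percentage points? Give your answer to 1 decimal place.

Okun's law: output gap = -β × (u - u*), so u - u* = -(output gap)/β.
u - u* = -(-2.53)/2.3 = 1.1 percentage points.

1.1 percentage points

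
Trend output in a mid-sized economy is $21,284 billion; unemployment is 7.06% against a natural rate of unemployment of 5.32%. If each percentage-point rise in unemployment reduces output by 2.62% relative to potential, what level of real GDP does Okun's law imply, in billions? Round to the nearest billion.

Unemployment gap = 7.06 - 5.32 = 1.74 points, so the output gap is -2.62 × 1.74 = -4.5588%.
Actual GDP = 21284 × (1 - 4.5588/100) = 21284 × 0.954412 ≈ 20314 billion.

$20,314 billion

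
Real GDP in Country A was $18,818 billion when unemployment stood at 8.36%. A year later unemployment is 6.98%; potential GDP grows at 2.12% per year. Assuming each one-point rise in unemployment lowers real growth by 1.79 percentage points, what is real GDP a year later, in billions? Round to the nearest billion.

$19,682 billion

Δu = 6.98 - 8.36 = -1.38 points.
Okun's law (growth form): g_Y = g_Y* - β × Δu = 2.12 - 1.79 × (-1.38) = 2.12 + 2.4702 = 4.5902%.
Real GDP in the next year = 18818 × (1 + 4.5902/100) = 18818 × 1.045902 ≈ 19682 billion.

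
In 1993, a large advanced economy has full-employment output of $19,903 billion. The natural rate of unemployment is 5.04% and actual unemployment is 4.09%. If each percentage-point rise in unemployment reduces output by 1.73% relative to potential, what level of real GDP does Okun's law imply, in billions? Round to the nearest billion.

$20,230 billion

Unemployment gap = 4.09 - 5.04 = -0.95 points, so the output gap is -1.73 × (-0.95) = 1.6435%.
Actual GDP = 19903 × (1 + 1.6435/100) = 19903 × 1.016435 ≈ 20230 billion.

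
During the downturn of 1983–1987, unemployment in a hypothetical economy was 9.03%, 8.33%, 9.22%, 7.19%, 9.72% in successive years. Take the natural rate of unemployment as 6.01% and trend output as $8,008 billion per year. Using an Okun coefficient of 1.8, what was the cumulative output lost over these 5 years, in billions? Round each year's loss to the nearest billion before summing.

$1,937 billion

Year 1983: gap = -1.8 × (9.03 - 6.01) = -5.436%, loss ≈ 8008 × 5.436/100 ≈ 435.
Year 1984: gap = -1.8 × (8.33 - 6.01) = -4.176%, loss ≈ 8008 × 4.176/100 ≈ 334.
Year 1985: gap = -1.8 × (9.22 - 6.01) = -5.778%, loss ≈ 8008 × 5.778/100 ≈ 463.
Year 1986: gap = -1.8 × (7.19 - 6.01) = -2.124%, loss ≈ 8008 × 2.124/100 ≈ 170.
Year 1987: gap = -1.8 × (9.72 - 6.01) = -6.678%, loss ≈ 8008 × 6.678/100 ≈ 535.
Total lost output = 435 + 334 + 463 + 170 + 535 = 1937 billion.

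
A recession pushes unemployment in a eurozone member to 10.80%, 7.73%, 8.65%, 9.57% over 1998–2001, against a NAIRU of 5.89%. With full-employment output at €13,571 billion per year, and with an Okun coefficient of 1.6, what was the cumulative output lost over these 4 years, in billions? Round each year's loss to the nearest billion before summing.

Year 1998: gap = -1.6 × (10.8 - 5.89) = -7.856%, loss ≈ 13571 × 7.856/100 ≈ 1066.
Year 1999: gap = -1.6 × (7.73 - 5.89) = -2.944%, loss ≈ 13571 × 2.944/100 ≈ 400.
Year 2000: gap = -1.6 × (8.65 - 5.89) = -4.416%, loss ≈ 13571 × 4.416/100 ≈ 599.
Year 2001: gap = -1.6 × (9.57 - 5.89) = -5.888%, loss ≈ 13571 × 5.888/100 ≈ 799.
Total lost output = 1066 + 400 + 599 + 799 = 2864 billion.

€2,864 billion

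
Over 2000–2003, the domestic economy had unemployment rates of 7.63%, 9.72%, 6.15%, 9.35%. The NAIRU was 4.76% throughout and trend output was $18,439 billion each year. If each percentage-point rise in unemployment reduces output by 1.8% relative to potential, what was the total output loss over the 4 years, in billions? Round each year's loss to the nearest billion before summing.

Year 2000: gap = -1.8 × (7.63 - 4.76) = -5.166%, loss ≈ 18439 × 5.166/100 ≈ 953.
Year 2001: gap = -1.8 × (9.72 - 4.76) = -8.928%, loss ≈ 18439 × 8.928/100 ≈ 1646.
Year 2002: gap = -1.8 × (6.15 - 4.76) = -2.502%, loss ≈ 18439 × 2.502/100 ≈ 461.
Year 2003: gap = -1.8 × (9.35 - 4.76) = -8.262%, loss ≈ 18439 × 8.262/100 ≈ 1523.
Total lost output = 953 + 1646 + 461 + 1523 = 4583 billion.

$4,583 billion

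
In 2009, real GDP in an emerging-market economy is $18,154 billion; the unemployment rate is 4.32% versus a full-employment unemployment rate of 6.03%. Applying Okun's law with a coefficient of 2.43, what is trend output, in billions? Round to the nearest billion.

$17,430 billion

Unemployment gap = 4.32 - 6.03 = -1.71 points, so output gap = -2.43 × (-1.71) = 4.1553%.
Since Y = Y* × (1 + gap/100), Y* = 18154/1.041553 ≈ 17430 billion.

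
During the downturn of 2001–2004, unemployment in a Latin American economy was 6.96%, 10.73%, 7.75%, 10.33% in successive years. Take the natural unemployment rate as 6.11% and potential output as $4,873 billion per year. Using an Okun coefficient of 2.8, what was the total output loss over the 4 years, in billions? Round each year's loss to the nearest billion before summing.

$1,546 billion

Year 2001: gap = -2.8 × (6.96 - 6.11) = -2.38%, loss ≈ 4873 × 2.38/100 ≈ 116.
Year 2002: gap = -2.8 × (10.73 - 6.11) = -12.936%, loss ≈ 4873 × 12.936/100 ≈ 630.
Year 2003: gap = -2.8 × (7.75 - 6.11) = -4.592%, loss ≈ 4873 × 4.592/100 ≈ 224.
Year 2004: gap = -2.8 × (10.33 - 6.11) = -11.816%, loss ≈ 4873 × 11.816/100 ≈ 576.
Total lost output = 116 + 630 + 224 + 576 = 1546 billion.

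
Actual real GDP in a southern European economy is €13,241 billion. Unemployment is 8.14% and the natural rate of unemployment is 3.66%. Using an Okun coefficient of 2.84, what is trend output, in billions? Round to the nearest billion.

€15,171 billion

Unemployment gap = 8.14 - 3.66 = 4.48 points, so output gap = -2.84 × 4.48 = -12.7232%.
Since Y = Y* × (1 + gap/100), Y* = 13241/0.872768 ≈ 15171 billion.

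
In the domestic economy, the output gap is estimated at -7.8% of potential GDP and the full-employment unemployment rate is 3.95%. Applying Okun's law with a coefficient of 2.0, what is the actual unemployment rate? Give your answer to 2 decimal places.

7.85%

From Okun's law, u - u* = -(output gap)/β = -(-7.8)/2.0 = 3.9 points.
So u = 3.95 + 3.9 = 7.85%.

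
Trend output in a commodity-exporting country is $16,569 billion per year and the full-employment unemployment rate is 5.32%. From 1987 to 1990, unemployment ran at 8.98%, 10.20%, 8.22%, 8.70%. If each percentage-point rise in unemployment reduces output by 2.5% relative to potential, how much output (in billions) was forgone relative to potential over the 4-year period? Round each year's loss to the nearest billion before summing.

Year 1987: gap = -2.5 × (8.98 - 5.32) = -9.15%, loss ≈ 16569 × 9.15/100 ≈ 1516.
Year 1988: gap = -2.5 × (10.2 - 5.32) = -12.2%, loss ≈ 16569 × 12.2/100 ≈ 2021.
Year 1989: gap = -2.5 × (8.22 - 5.32) = -7.25%, loss ≈ 16569 × 7.25/100 ≈ 1201.
Year 1990: gap = -2.5 × (8.7 - 5.32) = -8.45%, loss ≈ 16569 × 8.45/100 ≈ 1400.
Total lost output = 1516 + 2021 + 1201 + 1400 = 6138 billion.

$6,138 billion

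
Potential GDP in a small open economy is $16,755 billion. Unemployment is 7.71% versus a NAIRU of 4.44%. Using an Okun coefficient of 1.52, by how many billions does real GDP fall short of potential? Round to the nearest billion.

Output gap = -1.52 × (7.71 - 4.44) = -1.52 × 3.27 = -4.9704%.
Actual GDP ≈ 16755 × 0.950296 ≈ 15922 billion, so the shortfall is 16755 - 15922 = 833 billion.

$833 billion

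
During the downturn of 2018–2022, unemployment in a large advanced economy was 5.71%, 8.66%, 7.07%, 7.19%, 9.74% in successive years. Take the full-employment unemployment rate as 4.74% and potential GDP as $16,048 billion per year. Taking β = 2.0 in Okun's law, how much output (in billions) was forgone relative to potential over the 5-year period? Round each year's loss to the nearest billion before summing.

$4,708 billion

Year 2018: gap = -2.0 × (5.71 - 4.74) = -1.94%, loss ≈ 16048 × 1.94/100 ≈ 311.
Year 2019: gap = -2.0 × (8.66 - 4.74) = -7.84%, loss ≈ 16048 × 7.84/100 ≈ 1258.
Year 2020: gap = -2.0 × (7.07 - 4.74) = -4.66%, loss ≈ 16048 × 4.66/100 ≈ 748.
Year 2021: gap = -2.0 × (7.19 - 4.74) = -4.9%, loss ≈ 16048 × 4.9/100 ≈ 786.
Year 2022: gap = -2.0 × (9.74 - 4.74) = -10%, loss ≈ 16048 × 10/100 ≈ 1605.
Total lost output = 311 + 1258 + 748 + 786 + 1605 = 4708 billion.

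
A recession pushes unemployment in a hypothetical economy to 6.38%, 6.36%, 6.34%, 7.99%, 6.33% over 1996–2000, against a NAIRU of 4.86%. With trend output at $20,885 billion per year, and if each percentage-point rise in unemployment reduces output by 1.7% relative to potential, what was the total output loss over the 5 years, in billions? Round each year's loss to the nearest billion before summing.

$3,231 billion

Year 1996: gap = -1.7 × (6.38 - 4.86) = -2.584%, loss ≈ 20885 × 2.584/100 ≈ 540.
Year 1997: gap = -1.7 × (6.36 - 4.86) = -2.55%, loss ≈ 20885 × 2.55/100 ≈ 533.
Year 1998: gap = -1.7 × (6.34 - 4.86) = -2.516%, loss ≈ 20885 × 2.516/100 ≈ 525.
Year 1999: gap = -1.7 × (7.99 - 4.86) = -5.321%, loss ≈ 20885 × 5.321/100 ≈ 1111.
Year 2000: gap = -1.7 × (6.33 - 4.86) = -2.499%, loss ≈ 20885 × 2.499/100 ≈ 522.
Total lost output = 540 + 533 + 525 + 1111 + 522 = 3231 billion.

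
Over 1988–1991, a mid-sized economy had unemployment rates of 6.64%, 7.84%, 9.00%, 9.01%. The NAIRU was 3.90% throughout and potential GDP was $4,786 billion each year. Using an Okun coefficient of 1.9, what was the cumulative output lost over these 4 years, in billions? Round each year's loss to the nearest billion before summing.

Year 1988: gap = -1.9 × (6.64 - 3.9) = -5.206%, loss ≈ 4786 × 5.206/100 ≈ 249.
Year 1989: gap = -1.9 × (7.84 - 3.9) = -7.486%, loss ≈ 4786 × 7.486/100 ≈ 358.
Year 1990: gap = -1.9 × (9 - 3.9) = -9.69%, loss ≈ 4786 × 9.69/100 ≈ 464.
Year 1991: gap = -1.9 × (9.01 - 3.9) = -9.709%, loss ≈ 4786 × 9.709/100 ≈ 465.
Total lost output = 249 + 358 + 464 + 465 = 1536 billion.

$1,536 billion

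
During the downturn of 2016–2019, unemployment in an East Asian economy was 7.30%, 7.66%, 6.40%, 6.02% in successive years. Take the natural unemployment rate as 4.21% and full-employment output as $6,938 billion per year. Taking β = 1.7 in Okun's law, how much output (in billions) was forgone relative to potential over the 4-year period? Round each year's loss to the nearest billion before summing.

Year 2016: gap = -1.7 × (7.3 - 4.21) = -5.253%, loss ≈ 6938 × 5.253/100 ≈ 364.
Year 2017: gap = -1.7 × (7.66 - 4.21) = -5.865%, loss ≈ 6938 × 5.865/100 ≈ 407.
Year 2018: gap = -1.7 × (6.4 - 4.21) = -3.723%, loss ≈ 6938 × 3.723/100 ≈ 258.
Year 2019: gap = -1.7 × (6.02 - 4.21) = -3.077%, loss ≈ 6938 × 3.077/100 ≈ 213.
Total lost output = 364 + 407 + 258 + 213 = 1242 billion.

$1,242 billion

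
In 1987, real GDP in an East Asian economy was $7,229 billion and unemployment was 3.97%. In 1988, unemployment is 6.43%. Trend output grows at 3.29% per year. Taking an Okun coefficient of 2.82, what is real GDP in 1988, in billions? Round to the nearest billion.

$6,965 billion

Δu = 6.43 - 3.97 = 2.46 points.
Okun's law (growth form): g_Y = g_Y* - β × Δu = 3.29 - 2.82 × (2.46) = 3.29 - 6.9372 = -3.6472%.
Real GDP in the next year = 7229 × (1 - 3.6472/100) = 7229 × 0.963528 ≈ 6965 billion.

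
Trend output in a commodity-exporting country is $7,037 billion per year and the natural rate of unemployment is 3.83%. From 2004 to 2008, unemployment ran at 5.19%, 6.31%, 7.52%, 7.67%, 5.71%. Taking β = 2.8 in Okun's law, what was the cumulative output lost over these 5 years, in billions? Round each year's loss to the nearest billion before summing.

$2,611 billion

Year 2004: gap = -2.8 × (5.19 - 3.83) = -3.808%, loss ≈ 7037 × 3.808/100 ≈ 268.
Year 2005: gap = -2.8 × (6.31 - 3.83) = -6.944%, loss ≈ 7037 × 6.944/100 ≈ 489.
Year 2006: gap = -2.8 × (7.52 - 3.83) = -10.332%, loss ≈ 7037 × 10.332/100 ≈ 727.
Year 2007: gap = -2.8 × (7.67 - 3.83) = -10.752%, loss ≈ 7037 × 10.752/100 ≈ 757.
Year 2008: gap = -2.8 × (5.71 - 3.83) = -5.264%, loss ≈ 7037 × 5.264/100 ≈ 370.
Total lost output = 268 + 489 + 727 + 757 + 370 = 2611 billion.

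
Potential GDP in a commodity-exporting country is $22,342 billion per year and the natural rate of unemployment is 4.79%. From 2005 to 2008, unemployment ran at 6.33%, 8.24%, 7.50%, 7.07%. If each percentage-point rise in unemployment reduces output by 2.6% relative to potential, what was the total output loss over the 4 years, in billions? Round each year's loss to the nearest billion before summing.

$5,797 billion

Year 2005: gap = -2.6 × (6.33 - 4.79) = -4.004%, loss ≈ 22342 × 4.004/100 ≈ 895.
Year 2006: gap = -2.6 × (8.24 - 4.79) = -8.97%, loss ≈ 22342 × 8.97/100 ≈ 2004.
Year 2007: gap = -2.6 × (7.5 - 4.79) = -7.046%, loss ≈ 22342 × 7.046/100 ≈ 1574.
Year 2008: gap = -2.6 × (7.07 - 4.79) = -5.928%, loss ≈ 22342 × 5.928/100 ≈ 1324.
Total lost output = 895 + 2004 + 1574 + 1324 = 5797 billion.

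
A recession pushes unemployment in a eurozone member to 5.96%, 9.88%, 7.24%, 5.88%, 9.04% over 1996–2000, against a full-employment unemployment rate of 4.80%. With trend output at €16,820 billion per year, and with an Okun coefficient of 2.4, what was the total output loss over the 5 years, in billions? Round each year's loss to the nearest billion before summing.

€5,652 billion

Year 1996: gap = -2.4 × (5.96 - 4.8) = -2.784%, loss ≈ 16820 × 2.784/100 ≈ 468.
Year 1997: gap = -2.4 × (9.88 - 4.8) = -12.192%, loss ≈ 16820 × 12.192/100 ≈ 2051.
Year 1998: gap = -2.4 × (7.24 - 4.8) = -5.856%, loss ≈ 16820 × 5.856/100 ≈ 985.
Year 1999: gap = -2.4 × (5.88 - 4.8) = -2.592%, loss ≈ 16820 × 2.592/100 ≈ 436.
Year 2000: gap = -2.4 × (9.04 - 4.8) = -10.176%, loss ≈ 16820 × 10.176/100 ≈ 1712.
Total lost output = 468 + 2051 + 985 + 436 + 1712 = 5652 billion.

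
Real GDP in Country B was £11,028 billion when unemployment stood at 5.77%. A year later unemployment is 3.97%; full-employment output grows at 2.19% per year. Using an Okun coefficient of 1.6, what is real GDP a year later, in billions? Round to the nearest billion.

£11,587 billion

Δu = 3.97 - 5.77 = -1.8 points.
Okun's law (growth form): g_Y = g_Y* - β × Δu = 2.19 - 1.6 × (-1.80) = 2.19 + 2.88 = 5.07%.
Real GDP in the next year = 11028 × (1 + 5.07/100) = 11028 × 1.0507 ≈ 11587 billion.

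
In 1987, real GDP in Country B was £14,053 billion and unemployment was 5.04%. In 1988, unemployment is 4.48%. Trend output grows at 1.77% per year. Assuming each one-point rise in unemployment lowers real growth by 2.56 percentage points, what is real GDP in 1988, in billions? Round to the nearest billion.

£14,503 billion

Δu = 4.48 - 5.04 = -0.56 points.
Okun's law (growth form): g_Y = g_Y* - β × Δu = 1.77 - 2.56 × (-0.56) = 1.77 + 1.4336 = 3.2036%.
Real GDP in the next year = 14053 × (1 + 3.2036/100) = 14053 × 1.032036 ≈ 14503 billion.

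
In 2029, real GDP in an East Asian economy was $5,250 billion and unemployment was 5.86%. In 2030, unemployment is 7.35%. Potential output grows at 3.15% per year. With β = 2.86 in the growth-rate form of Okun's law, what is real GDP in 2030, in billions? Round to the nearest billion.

$5,192 billion

Δu = 7.35 - 5.86 = 1.49 points.
Okun's law (growth form): g_Y = g_Y* - β × Δu = 3.15 - 2.86 × (1.49) = 3.15 - 4.2614 = -1.1114%.
Real GDP in the next year = 5250 × (1 - 1.1114/100) = 5250 × 0.988886 ≈ 5192 billion.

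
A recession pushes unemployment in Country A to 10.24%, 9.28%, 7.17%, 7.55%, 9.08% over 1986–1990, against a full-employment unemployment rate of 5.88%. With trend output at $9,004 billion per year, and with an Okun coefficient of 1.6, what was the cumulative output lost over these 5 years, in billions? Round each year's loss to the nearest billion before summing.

$2,006 billion

Year 1986: gap = -1.6 × (10.24 - 5.88) = -6.976%, loss ≈ 9004 × 6.976/100 ≈ 628.
Year 1987: gap = -1.6 × (9.28 - 5.88) = -5.44%, loss ≈ 9004 × 5.44/100 ≈ 490.
Year 1988: gap = -1.6 × (7.17 - 5.88) = -2.064%, loss ≈ 9004 × 2.064/100 ≈ 186.
Year 1989: gap = -1.6 × (7.55 - 5.88) = -2.672%, loss ≈ 9004 × 2.672/100 ≈ 241.
Year 1990: gap = -1.6 × (9.08 - 5.88) = -5.12%, loss ≈ 9004 × 5.12/100 ≈ 461.
Total lost output = 628 + 490 + 186 + 241 + 461 = 2006 billion.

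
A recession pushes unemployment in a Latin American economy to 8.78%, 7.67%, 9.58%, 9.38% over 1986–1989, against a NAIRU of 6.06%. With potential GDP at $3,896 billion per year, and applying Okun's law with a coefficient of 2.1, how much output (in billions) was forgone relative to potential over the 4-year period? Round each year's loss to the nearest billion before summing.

Year 1986: gap = -2.1 × (8.78 - 6.06) = -5.712%, loss ≈ 3896 × 5.712/100 ≈ 223.
Year 1987: gap = -2.1 × (7.67 - 6.06) = -3.381%, loss ≈ 3896 × 3.381/100 ≈ 132.
Year 1988: gap = -2.1 × (9.58 - 6.06) = -7.392%, loss ≈ 3896 × 7.392/100 ≈ 288.
Year 1989: gap = -2.1 × (9.38 - 6.06) = -6.972%, loss ≈ 3896 × 6.972/100 ≈ 272.
Total lost output = 223 + 132 + 288 + 272 = 915 billion.

$915 billion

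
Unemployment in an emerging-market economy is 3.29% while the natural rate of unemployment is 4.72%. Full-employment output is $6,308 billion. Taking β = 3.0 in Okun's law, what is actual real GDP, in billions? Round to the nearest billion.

$6,579 billion

Unemployment gap = 3.29 - 4.72 = -1.43 points, so the output gap is -3 × (-1.43) = 4.29%.
Actual GDP = 6308 × (1 + 4.29/100) = 6308 × 1.0429 ≈ 6579 billion.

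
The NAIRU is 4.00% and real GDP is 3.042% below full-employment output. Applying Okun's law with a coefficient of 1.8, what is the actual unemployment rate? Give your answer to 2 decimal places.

From Okun's law, u - u* = -(output gap)/β = -(-3.042)/1.8 = 1.69 points.
So u = 4 + 1.69 = 5.69%.

5.69%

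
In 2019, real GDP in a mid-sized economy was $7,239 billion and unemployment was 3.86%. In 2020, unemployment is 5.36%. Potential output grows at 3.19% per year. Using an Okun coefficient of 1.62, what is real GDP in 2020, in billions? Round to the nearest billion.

Δu = 5.36 - 3.86 = 1.5 points.
Okun's law (growth form): g_Y = g_Y* - β × Δu = 3.19 - 1.62 × (1.50) = 3.19 - 2.43 = 0.76%.
Real GDP in the next year = 7239 × (1 + 0.76/100) = 7239 × 1.0076 ≈ 7294 billion.

$7,294 billion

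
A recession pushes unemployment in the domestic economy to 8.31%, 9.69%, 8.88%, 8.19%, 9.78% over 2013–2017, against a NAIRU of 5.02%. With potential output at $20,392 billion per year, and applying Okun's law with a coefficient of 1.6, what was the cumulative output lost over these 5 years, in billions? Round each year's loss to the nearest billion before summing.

$6,443 billion

Year 2013: gap = -1.6 × (8.31 - 5.02) = -5.264%, loss ≈ 20392 × 5.264/100 ≈ 1073.
Year 2014: gap = -1.6 × (9.69 - 5.02) = -7.472%, loss ≈ 20392 × 7.472/100 ≈ 1524.
Year 2015: gap = -1.6 × (8.88 - 5.02) = -6.176%, loss ≈ 20392 × 6.176/100 ≈ 1259.
Year 2016: gap = -1.6 × (8.19 - 5.02) = -5.072%, loss ≈ 20392 × 5.072/100 ≈ 1034.
Year 2017: gap = -1.6 × (9.78 - 5.02) = -7.616%, loss ≈ 20392 × 7.616/100 ≈ 1553.
Total lost output = 1073 + 1524 + 1259 + 1034 + 1553 = 6443 billion.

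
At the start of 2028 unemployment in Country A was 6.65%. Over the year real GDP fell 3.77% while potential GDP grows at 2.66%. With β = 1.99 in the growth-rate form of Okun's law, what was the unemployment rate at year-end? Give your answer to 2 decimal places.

9.88%

Growth-rate Okun's law: g_Y = g_Y* - β × Δu, so Δu = (g_Y* - g_Y)/β.
Δu = (2.66 + 3.77)/1.99 = 6.43/1.99 = 3.23 percentage points.
Year-end unemployment = 6.65 + 3.23 = 9.88%.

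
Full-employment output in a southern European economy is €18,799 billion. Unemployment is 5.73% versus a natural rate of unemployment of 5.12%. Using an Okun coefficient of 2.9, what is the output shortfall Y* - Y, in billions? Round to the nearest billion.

Output gap = -2.9 × (5.73 - 5.12) = -2.9 × 0.61 = -1.769%.
Actual GDP ≈ 18799 × 0.98231 ≈ 18466 billion, so the shortfall is 18799 - 18466 = 333 billion.

€333 billion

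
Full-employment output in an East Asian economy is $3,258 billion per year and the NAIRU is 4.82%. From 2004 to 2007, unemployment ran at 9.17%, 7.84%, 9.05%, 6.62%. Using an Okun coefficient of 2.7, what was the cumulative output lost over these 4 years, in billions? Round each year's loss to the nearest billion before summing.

Year 2004: gap = -2.7 × (9.17 - 4.82) = -11.745%, loss ≈ 3258 × 11.745/100 ≈ 383.
Year 2005: gap = -2.7 × (7.84 - 4.82) = -8.154%, loss ≈ 3258 × 8.154/100 ≈ 266.
Year 2006: gap = -2.7 × (9.05 - 4.82) = -11.421%, loss ≈ 3258 × 11.421/100 ≈ 372.
Year 2007: gap = -2.7 × (6.62 - 4.82) = -4.86%, loss ≈ 3258 × 4.86/100 ≈ 158.
Total lost output = 383 + 266 + 372 + 158 = 1179 billion.

$1,179 billion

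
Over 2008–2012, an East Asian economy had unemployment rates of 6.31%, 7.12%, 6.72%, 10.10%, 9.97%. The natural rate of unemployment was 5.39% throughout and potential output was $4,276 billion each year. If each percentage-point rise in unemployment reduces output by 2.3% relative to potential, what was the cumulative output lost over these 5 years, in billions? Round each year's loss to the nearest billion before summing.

Year 2008: gap = -2.3 × (6.31 - 5.39) = -2.116%, loss ≈ 4276 × 2.116/100 ≈ 90.
Year 2009: gap = -2.3 × (7.12 - 5.39) = -3.979%, loss ≈ 4276 × 3.979/100 ≈ 170.
Year 2010: gap = -2.3 × (6.72 - 5.39) = -3.059%, loss ≈ 4276 × 3.059/100 ≈ 131.
Year 2011: gap = -2.3 × (10.1 - 5.39) = -10.833%, loss ≈ 4276 × 10.833/100 ≈ 463.
Year 2012: gap = -2.3 × (9.97 - 5.39) = -10.534%, loss ≈ 4276 × 10.534/100 ≈ 450.
Total lost output = 90 + 170 + 131 + 463 + 450 = 1304 billion.

$1,304 billion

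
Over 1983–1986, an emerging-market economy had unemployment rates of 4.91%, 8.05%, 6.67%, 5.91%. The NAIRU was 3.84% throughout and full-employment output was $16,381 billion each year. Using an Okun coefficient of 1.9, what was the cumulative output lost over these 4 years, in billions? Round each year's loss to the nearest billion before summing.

Year 1983: gap = -1.9 × (4.91 - 3.84) = -2.033%, loss ≈ 16381 × 2.033/100 ≈ 333.
Year 1984: gap = -1.9 × (8.05 - 3.84) = -7.999%, loss ≈ 16381 × 7.999/100 ≈ 1310.
Year 1985: gap = -1.9 × (6.67 - 3.84) = -5.377%, loss ≈ 16381 × 5.377/100 ≈ 881.
Year 1986: gap = -1.9 × (5.91 - 3.84) = -3.933%, loss ≈ 16381 × 3.933/100 ≈ 644.
Total lost output = 333 + 1310 + 881 + 644 = 3168 billion.

$3,168 billion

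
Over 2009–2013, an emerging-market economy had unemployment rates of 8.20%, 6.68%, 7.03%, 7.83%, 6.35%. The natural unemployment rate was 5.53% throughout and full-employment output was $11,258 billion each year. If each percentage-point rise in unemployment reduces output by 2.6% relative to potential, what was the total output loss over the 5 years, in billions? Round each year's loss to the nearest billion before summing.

$2,471 billion

Year 2009: gap = -2.6 × (8.2 - 5.53) = -6.942%, loss ≈ 11258 × 6.942/100 ≈ 782.
Year 2010: gap = -2.6 × (6.68 - 5.53) = -2.99%, loss ≈ 11258 × 2.99/100 ≈ 337.
Year 2011: gap = -2.6 × (7.03 - 5.53) = -3.9%, loss ≈ 11258 × 3.9/100 ≈ 439.
Year 2012: gap = -2.6 × (7.83 - 5.53) = -5.98%, loss ≈ 11258 × 5.98/100 ≈ 673.
Year 2013: gap = -2.6 × (6.35 - 5.53) = -2.132%, loss ≈ 11258 × 2.132/100 ≈ 240.
Total lost output = 782 + 337 + 439 + 673 + 240 = 2471 billion.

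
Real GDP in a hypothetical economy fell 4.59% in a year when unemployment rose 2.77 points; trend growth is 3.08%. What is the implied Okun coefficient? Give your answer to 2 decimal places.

Growth form: g_Y = g_Y* - β × Δu, so β = (g_Y* - g_Y)/Δu.
β = (3.08 + 4.59)/2.77 = 7.67/2.77 = 2.77.

β ≈ 2.77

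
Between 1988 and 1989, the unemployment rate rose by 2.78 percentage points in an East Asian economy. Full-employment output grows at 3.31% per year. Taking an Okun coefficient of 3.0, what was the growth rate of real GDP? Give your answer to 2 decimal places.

-5.03%

Growth-rate Okun's law: g_Y = g_Y* - β × Δu.
g_Y = 3.31 - 3.0 × (2.78) = 3.31 - 8.34 = -5.03%, i.e. -5.03% to 2 d.p.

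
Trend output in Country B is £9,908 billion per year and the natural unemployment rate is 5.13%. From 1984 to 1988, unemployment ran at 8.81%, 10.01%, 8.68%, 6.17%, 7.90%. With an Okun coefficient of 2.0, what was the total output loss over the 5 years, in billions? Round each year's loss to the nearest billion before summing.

£3,154 billion

Year 1984: gap = -2.0 × (8.81 - 5.13) = -7.36%, loss ≈ 9908 × 7.36/100 ≈ 729.
Year 1985: gap = -2.0 × (10.01 - 5.13) = -9.76%, loss ≈ 9908 × 9.76/100 ≈ 967.
Year 1986: gap = -2.0 × (8.68 - 5.13) = -7.1%, loss ≈ 9908 × 7.1/100 ≈ 703.
Year 1987: gap = -2.0 × (6.17 - 5.13) = -2.08%, loss ≈ 9908 × 2.08/100 ≈ 206.
Year 1988: gap = -2.0 × (7.9 - 5.13) = -5.54%, loss ≈ 9908 × 5.54/100 ≈ 549.
Total lost output = 729 + 967 + 703 + 206 + 549 = 3154 billion.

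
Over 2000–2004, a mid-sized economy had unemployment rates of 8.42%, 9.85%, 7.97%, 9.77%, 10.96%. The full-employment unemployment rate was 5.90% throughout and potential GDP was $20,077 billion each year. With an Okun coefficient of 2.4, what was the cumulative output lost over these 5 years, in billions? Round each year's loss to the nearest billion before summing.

Year 2000: gap = -2.4 × (8.42 - 5.9) = -6.048%, loss ≈ 20077 × 6.048/100 ≈ 1214.
Year 2001: gap = -2.4 × (9.85 - 5.9) = -9.48%, loss ≈ 20077 × 9.48/100 ≈ 1903.
Year 2002: gap = -2.4 × (7.97 - 5.9) = -4.968%, loss ≈ 20077 × 4.968/100 ≈ 997.
Year 2003: gap = -2.4 × (9.77 - 5.9) = -9.288%, loss ≈ 20077 × 9.288/100 ≈ 1865.
Year 2004: gap = -2.4 × (10.96 - 5.9) = -12.144%, loss ≈ 20077 × 12.144/100 ≈ 2438.
Total lost output = 1214 + 1903 + 997 + 1865 + 2438 = 8417 billion.

$8,417 billion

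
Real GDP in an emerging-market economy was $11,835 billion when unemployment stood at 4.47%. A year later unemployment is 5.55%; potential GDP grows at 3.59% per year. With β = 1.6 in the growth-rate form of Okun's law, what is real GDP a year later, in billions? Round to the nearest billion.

Δu = 5.55 - 4.47 = 1.08 points.
Okun's law (growth form): g_Y = g_Y* - β × Δu = 3.59 - 1.6 × (1.08) = 3.59 - 1.728 = 1.862%.
Real GDP in the next year = 11835 × (1 + 1.862/100) = 11835 × 1.01862 ≈ 12055 billion.

$12,055 billion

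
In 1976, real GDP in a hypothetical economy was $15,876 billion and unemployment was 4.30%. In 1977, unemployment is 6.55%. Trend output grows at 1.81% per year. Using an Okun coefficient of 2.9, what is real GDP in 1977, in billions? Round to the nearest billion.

$15,127 billion

Δu = 6.55 - 4.3 = 2.25 points.
Okun's law (growth form): g_Y = g_Y* - β × Δu = 1.81 - 2.9 × (2.25) = 1.81 - 6.525 = -4.715%.
Real GDP in the next year = 15876 × (1 - 4.715/100) = 15876 × 0.95285 ≈ 15127 billion.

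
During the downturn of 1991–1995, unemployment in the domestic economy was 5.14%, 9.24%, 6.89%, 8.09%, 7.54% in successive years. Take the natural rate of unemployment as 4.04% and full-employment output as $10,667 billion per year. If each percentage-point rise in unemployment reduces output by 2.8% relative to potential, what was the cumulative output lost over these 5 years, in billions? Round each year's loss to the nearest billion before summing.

$4,988 billion

Year 1991: gap = -2.8 × (5.14 - 4.04) = -3.08%, loss ≈ 10667 × 3.08/100 ≈ 329.
Year 1992: gap = -2.8 × (9.24 - 4.04) = -14.56%, loss ≈ 10667 × 14.56/100 ≈ 1553.
Year 1993: gap = -2.8 × (6.89 - 4.04) = -7.98%, loss ≈ 10667 × 7.98/100 ≈ 851.
Year 1994: gap = -2.8 × (8.09 - 4.04) = -11.34%, loss ≈ 10667 × 11.34/100 ≈ 1210.
Year 1995: gap = -2.8 × (7.54 - 4.04) = -9.8%, loss ≈ 10667 × 9.8/100 ≈ 1045.
Total lost output = 329 + 1553 + 851 + 1210 + 1045 = 4988 billion.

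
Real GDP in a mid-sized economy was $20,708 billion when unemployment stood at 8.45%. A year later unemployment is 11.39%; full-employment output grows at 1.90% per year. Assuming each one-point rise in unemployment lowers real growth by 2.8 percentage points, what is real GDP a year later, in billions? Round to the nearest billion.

$19,397 billion

Δu = 11.39 - 8.45 = 2.94 points.
Okun's law (growth form): g_Y = g_Y* - β × Δu = 1.90 - 2.8 × (2.94) = 1.9 - 8.232 = -6.332%.
Real GDP in the next year = 20708 × (1 - 6.332/100) = 20708 × 0.93668 ≈ 19397 billion.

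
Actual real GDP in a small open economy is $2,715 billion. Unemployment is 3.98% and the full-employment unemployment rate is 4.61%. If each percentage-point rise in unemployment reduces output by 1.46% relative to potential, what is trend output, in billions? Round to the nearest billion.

$2,690 billion

Unemployment gap = 3.98 - 4.61 = -0.63 points, so output gap = -1.46 × (-0.63) = 0.9198%.
Since Y = Y* × (1 + gap/100), Y* = 2715/1.009198 ≈ 2690 billion.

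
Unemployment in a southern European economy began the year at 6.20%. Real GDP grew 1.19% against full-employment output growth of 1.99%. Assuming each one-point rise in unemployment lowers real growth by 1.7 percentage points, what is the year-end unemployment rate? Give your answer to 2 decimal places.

Growth-rate Okun's law: g_Y = g_Y* - β × Δu, so Δu = (g_Y* - g_Y)/β.
Δu = (1.99 - 1.19)/1.7 = 0.8/1.7 = 0.47 percentage points.
Year-end unemployment = 6.2 + 0.47 = 6.67%.

6.67%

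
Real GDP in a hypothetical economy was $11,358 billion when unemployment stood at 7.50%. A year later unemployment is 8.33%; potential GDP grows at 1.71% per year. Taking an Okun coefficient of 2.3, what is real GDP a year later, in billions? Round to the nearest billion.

$11,335 billion

Δu = 8.33 - 7.5 = 0.83 points.
Okun's law (growth form): g_Y = g_Y* - β × Δu = 1.71 - 2.3 × (0.83) = 1.71 - 1.909 = -0.199%.
Real GDP in the next year = 11358 × (1 - 0.199/100) = 11358 × 0.99801 ≈ 11335 billion.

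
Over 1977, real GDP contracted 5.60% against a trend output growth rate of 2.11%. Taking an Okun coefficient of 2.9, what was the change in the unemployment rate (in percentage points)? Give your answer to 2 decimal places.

2.66 percentage points

Growth-rate Okun's law: g_Y = g_Y* - β × Δu, so Δu = (g_Y* - g_Y)/β.
Δu = (2.11 + 5.6)/2.9 = 7.71/2.9 = 2.66 percentage points.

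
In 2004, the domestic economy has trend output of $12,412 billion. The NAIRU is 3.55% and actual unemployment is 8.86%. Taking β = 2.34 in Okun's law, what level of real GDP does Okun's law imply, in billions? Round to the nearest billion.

$10,870 billion

Unemployment gap = 8.86 - 3.55 = 5.31 points, so the output gap is -2.34 × 5.31 = -12.4254%.
Actual GDP = 12412 × (1 - 12.4254/100) = 12412 × 0.875746 ≈ 10870 billion.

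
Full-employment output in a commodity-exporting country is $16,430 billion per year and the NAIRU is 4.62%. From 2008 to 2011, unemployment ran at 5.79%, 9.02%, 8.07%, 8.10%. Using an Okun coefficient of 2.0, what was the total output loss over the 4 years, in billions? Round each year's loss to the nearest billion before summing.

Year 2008: gap = -2.0 × (5.79 - 4.62) = -2.34%, loss ≈ 16430 × 2.34/100 ≈ 384.
Year 2009: gap = -2.0 × (9.02 - 4.62) = -8.8%, loss ≈ 16430 × 8.8/100 ≈ 1446.
Year 2010: gap = -2.0 × (8.07 - 4.62) = -6.9%, loss ≈ 16430 × 6.9/100 ≈ 1134.
Year 2011: gap = -2.0 × (8.1 - 4.62) = -6.96%, loss ≈ 16430 × 6.96/100 ≈ 1144.
Total lost output = 384 + 1446 + 1134 + 1144 = 4108 billion.

$4,108 billion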